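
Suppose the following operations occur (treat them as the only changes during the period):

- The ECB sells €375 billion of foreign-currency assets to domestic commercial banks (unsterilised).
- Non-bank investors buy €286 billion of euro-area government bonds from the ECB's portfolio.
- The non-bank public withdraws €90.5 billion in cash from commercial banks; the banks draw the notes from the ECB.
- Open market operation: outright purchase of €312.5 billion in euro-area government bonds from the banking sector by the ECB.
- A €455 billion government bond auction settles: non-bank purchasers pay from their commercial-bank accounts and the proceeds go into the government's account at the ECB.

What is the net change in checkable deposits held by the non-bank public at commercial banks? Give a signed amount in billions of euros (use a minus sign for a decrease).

-€831.5 billion

ECB balance sheet:
  Assets:      Securities +€26.5B, Foreign assets −€375B
  Liabilities: Bank reserves −€894B, Currency in circulation +€90.5B, Government deposits +€455B
Commercial banking system:
  Assets:      Reserves at CB −€894B, Securities −€312.5B, Foreign assets +€375B
  Liabilities: Checkable deposits −€831.5B
So the change in checkable deposits held by the non-bank public at commercial banks is -€831.5 billion.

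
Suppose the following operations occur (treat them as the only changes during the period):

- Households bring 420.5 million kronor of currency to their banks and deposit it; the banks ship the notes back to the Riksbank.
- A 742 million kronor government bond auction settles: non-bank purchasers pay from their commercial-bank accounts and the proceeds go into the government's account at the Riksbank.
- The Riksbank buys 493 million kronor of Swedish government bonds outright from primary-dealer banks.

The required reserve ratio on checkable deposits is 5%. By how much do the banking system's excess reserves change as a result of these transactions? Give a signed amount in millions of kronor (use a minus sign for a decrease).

+187.575 million

Currency deposit 420.5 million kronor: reserves +420.5M, deposits +420.5M.
Government account inflow 742 million kronor: reserves −742M, deposits −742M.
OMO purchase (from banks) 493 million kronor: reserves +493M, deposits 0.
Totals: Δreserves = +171.5M, Δdeposits = −321.5M.
Δrequired reserves = 5% × −321.5M = −16.075M.
Δexcess reserves = Δreserves − Δrequired = +171.5M − (−16.075M) = +187.575 million.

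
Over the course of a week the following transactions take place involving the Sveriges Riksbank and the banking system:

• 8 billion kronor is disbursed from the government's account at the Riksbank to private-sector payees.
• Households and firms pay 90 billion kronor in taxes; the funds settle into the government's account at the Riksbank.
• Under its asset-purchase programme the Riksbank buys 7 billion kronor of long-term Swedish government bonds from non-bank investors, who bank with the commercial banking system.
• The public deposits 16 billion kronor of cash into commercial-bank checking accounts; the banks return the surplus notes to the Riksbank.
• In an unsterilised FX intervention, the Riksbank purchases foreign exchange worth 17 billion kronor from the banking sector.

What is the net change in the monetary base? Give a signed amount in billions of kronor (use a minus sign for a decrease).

-58 billion

Government spending 8 billion kronor: a non-base liability converts back to reserves → +8B.
Government account inflow 90 billion kronor: reserves shift to a non-base liability → −90B.
Asset purchase (from non-banks) 7 billion kronor: Riksbank balance sheet expands → +7B.
Currency deposit 16 billion kronor: just a shift between currency and reserves — both are base money → 0.
FX purchase 17 billion kronor: Riksbank balance sheet expands → +17B.
Net: 8 − 90 + 7 + 0 + 17 = -58 billion.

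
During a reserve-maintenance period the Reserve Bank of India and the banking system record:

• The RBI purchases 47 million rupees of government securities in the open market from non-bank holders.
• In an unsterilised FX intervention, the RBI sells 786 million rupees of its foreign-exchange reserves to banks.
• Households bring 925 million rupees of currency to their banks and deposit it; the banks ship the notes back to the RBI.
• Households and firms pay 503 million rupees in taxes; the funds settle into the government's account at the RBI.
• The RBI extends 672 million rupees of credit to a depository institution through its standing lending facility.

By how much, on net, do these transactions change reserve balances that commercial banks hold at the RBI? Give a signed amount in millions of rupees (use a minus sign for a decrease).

+355 million

Asset purchase (from non-banks) 47 million rupees: the RBI pays by crediting reserve accounts → +47M.
FX sale 786 million rupees: the buying banks pay out of their reserve balances → −786M.
Currency deposit 925 million rupees: returned notes are swapped for reserve credit → +925M.
Government account inflow 503 million rupees: funds move from bank reserves into the government account → −503M.
Discount-window loan 672 million rupees: the loan is credited to the bank's reserve account → +672M.
Net: 47 − 786 + 925 − 503 + 672 = +355 million.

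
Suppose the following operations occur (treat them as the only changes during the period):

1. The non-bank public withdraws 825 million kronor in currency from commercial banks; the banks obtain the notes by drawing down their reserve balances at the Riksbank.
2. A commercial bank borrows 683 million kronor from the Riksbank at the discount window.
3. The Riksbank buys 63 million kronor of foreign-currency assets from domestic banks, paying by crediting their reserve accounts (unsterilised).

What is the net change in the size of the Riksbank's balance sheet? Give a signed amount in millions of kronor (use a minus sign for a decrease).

Currency withdrawal 825 million kronor: only the composition of liabilities changes → 0.
Discount-window loan 683 million kronor: a Riksbank asset is acquired → +683M.
FX purchase 63 million kronor: a Riksbank asset is acquired → +63M.
Net: 0 + 683 + 63 = +746 million.

+746 million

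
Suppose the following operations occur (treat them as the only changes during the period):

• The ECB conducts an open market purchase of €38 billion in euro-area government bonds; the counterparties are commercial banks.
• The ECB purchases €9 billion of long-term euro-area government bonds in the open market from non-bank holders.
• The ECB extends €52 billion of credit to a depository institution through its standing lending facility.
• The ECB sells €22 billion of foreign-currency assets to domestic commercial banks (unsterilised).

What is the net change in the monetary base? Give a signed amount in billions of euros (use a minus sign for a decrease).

ECB balance sheet:
  Assets:      Securities +€47B, Loans to banks +€52B, Foreign assets −€22B
  Liabilities: Bank reserves +€77B
Commercial banking system:
  Assets:      Reserves at CB +€77B, Securities −€38B, Foreign assets +€22B
  Liabilities: Checkable deposits +€9B, Borrowings from CB +€52B
Monetary base = currency + reserves: 0 + (+€77B) = +€77 billion.

+€77 billion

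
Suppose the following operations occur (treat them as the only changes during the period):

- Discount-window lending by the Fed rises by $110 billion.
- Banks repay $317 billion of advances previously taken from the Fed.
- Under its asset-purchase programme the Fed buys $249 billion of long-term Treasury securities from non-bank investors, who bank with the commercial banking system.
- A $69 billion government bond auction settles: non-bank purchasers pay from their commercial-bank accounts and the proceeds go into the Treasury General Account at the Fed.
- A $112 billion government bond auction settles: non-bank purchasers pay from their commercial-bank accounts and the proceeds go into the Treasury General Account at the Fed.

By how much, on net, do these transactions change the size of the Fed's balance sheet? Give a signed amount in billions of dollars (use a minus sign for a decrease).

Fed balance sheet:
  Assets:      Securities +$249B, Loans to banks −$207B
  Liabilities: Bank reserves −$139B, Government deposits +$181B
Commercial banking system:
  Assets:      Reserves at CB −$139B
  Liabilities: Checkable deposits +$68B, Borrowings from CB −$207B
Change in total Fed assets = +$42 billion.

+$42 billion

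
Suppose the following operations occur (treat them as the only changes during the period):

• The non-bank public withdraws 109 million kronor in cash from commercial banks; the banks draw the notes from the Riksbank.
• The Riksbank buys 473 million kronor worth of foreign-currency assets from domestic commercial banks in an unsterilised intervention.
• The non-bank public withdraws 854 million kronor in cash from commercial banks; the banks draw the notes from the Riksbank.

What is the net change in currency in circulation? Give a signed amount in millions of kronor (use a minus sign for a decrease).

+963 million

Riksbank balance sheet:
  Assets:      Foreign assets +473M
  Liabilities: Bank reserves −490M, Currency in circulation +963M
So the change in currency in circulation is +963 million.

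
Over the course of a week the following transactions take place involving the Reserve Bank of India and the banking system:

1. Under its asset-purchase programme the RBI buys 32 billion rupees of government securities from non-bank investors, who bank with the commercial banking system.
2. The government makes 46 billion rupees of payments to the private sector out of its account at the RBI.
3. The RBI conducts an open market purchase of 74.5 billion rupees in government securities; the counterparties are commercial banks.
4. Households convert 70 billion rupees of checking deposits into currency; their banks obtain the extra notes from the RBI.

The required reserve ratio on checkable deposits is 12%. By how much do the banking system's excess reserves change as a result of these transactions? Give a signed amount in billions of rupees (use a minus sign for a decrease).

Asset purchase (from non-banks) 32 billion rupees: reserves +32B, deposits +32B.
Government spending 46 billion rupees: reserves +46B, deposits +46B.
OMO purchase (from banks) 74.5 billion rupees: reserves +74.5B, deposits 0.
Currency withdrawal 70 billion rupees: reserves −70B, deposits −70B.
Totals: Δreserves = +82.5B, Δdeposits = +8B.
Δrequired reserves = 12% × +8B = +0.96B.
Δexcess reserves = Δreserves − Δrequired = +82.5B − (+0.96B) = +81.54 billion.

+81.54 billion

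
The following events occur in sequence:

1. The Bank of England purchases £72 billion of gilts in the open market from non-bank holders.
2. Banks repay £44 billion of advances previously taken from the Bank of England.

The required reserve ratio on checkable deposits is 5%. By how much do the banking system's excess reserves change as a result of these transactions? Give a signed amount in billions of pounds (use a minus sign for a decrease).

+£24.4 billion

Asset purchase (from non-banks) £72 billion: reserves +£72B, deposits +£72B.
Discount-window repayment £44 billion: reserves −£44B, deposits 0.
Totals: Δreserves = +£28B, Δdeposits = +£72B.
Δrequired reserves = 5% × +£72B = +£3.6B.
Δexcess reserves = Δreserves − Δrequired = +£28B − (+£3.6B) = +£24.4 billion.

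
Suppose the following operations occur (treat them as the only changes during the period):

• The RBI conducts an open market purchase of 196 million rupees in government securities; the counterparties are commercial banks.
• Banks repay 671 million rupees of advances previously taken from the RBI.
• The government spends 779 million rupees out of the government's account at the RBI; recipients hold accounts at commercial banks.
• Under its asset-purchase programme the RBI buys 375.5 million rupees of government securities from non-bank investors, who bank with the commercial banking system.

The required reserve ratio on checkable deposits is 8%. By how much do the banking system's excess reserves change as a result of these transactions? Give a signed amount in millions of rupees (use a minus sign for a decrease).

+587.14 million

OMO purchase (from banks) 196 million rupees: reserves +196M, deposits 0.
Discount-window repayment 671 million rupees: reserves −671M, deposits 0.
Government spending 779 million rupees: reserves +779M, deposits +779M.
Asset purchase (from non-banks) 375.5 million rupees: reserves +375.5M, deposits +375.5M.
Totals: Δreserves = +679.5M, Δdeposits = +1154.5M.
Δrequired reserves = 8% × +1154.5M = +92.36M.
Δexcess reserves = Δreserves − Δrequired = +679.5M − (+92.36M) = +587.14 million.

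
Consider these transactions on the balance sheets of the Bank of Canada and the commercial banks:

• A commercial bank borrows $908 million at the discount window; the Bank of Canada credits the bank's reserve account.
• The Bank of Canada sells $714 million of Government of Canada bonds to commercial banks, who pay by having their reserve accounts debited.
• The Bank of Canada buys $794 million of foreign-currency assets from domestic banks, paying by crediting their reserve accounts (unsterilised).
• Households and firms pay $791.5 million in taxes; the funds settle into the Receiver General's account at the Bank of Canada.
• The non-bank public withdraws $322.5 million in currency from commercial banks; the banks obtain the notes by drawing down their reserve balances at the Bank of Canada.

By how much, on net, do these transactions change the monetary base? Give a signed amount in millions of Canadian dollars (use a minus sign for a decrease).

+$196.5 million

Discount-window loan $908 million: Bank of Canada balance sheet expands → +$908M.
OMO sale (to banks) $714 million: Bank of Canada balance sheet contracts → −$714M.
FX purchase $794 million: Bank of Canada balance sheet expands → +$794M.
Government account inflow $791.5 million: reserves shift to a non-base liability → −$791.5M.
Currency withdrawal $322.5 million: just a shift between currency and reserves — both are base money → 0.
Net: 908 − 714 + 794 − 791.5 + 0 = +$196.5 million.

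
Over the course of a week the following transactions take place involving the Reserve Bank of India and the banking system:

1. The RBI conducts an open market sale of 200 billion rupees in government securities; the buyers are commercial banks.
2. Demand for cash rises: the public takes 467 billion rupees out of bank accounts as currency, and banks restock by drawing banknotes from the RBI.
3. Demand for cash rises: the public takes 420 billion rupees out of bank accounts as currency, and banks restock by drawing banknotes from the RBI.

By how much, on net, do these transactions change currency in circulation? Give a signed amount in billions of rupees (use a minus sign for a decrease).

+887 billion

OMO sale (to banks) 200 billion rupees: no currency enters or leaves circulation → 0.
Currency withdrawal 467 billion rupees: notes leave the central bank → +467B.
Currency withdrawal 420 billion rupees: notes leave the central bank → +420B.
Net: 0 + 467 + 420 = +887 billion.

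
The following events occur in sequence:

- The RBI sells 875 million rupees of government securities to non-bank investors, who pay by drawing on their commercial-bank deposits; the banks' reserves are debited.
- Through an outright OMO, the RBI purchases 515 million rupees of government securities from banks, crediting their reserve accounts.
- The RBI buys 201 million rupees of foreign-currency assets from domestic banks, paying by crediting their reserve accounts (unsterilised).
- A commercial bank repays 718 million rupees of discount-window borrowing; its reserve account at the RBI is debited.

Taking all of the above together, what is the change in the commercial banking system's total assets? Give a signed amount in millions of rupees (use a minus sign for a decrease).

Asset sale (to non-banks) 875 million rupees: bank balance sheets shrink → −875M.
OMO purchase (from banks) 515 million rupees: just an asset swap on bank balance sheets → 0.
FX purchase 201 million rupees: just an asset swap on bank balance sheets → 0.
Discount-window repayment 718 million rupees: bank balance sheets shrink → −718M.
Net: −875 + 0 + 0 − 718 = -1593 million.

-1593 million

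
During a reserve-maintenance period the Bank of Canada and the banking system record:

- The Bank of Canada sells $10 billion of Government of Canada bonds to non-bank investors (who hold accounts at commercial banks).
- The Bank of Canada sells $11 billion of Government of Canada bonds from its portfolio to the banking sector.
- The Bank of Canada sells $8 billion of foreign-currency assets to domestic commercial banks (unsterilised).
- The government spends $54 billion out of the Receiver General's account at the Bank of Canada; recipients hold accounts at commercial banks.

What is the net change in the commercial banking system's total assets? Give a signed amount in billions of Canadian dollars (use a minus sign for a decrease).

+$44 billion

Bank of Canada balance sheet:
  Assets:      Securities −$21B, Foreign assets −$8B
  Liabilities: Bank reserves +$25B, Government deposits −$54B
Commercial banking system:
  Assets:      Reserves at CB +$25B, Securities +$11B, Foreign assets +$8B
  Liabilities: Checkable deposits +$44B
Change in total bank assets = +$44 billion.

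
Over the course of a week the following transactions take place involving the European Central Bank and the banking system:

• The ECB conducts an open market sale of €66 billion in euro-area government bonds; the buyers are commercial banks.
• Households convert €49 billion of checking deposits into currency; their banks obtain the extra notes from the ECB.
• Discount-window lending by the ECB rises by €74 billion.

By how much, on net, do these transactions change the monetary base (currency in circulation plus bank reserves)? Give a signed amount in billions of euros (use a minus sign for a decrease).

ECB balance sheet:
  Assets:      Securities −€66B, Loans to banks +€74B
  Liabilities: Bank reserves −€41B, Currency in circulation +€49B
Monetary base = currency + reserves: +€49B + (−€41B) = +€8 billion.

+€8 billion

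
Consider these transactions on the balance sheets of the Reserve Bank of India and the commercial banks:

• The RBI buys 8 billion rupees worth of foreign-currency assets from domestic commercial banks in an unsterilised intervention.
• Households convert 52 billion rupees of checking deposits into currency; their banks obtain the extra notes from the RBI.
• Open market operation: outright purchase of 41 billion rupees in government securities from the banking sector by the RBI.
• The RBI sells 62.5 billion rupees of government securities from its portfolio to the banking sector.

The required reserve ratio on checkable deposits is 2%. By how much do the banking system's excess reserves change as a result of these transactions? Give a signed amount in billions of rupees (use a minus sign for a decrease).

-64.46 billion

FX purchase 8 billion rupees: reserves +8B, deposits 0.
Currency withdrawal 52 billion rupees: reserves −52B, deposits −52B.
OMO purchase (from banks) 41 billion rupees: reserves +41B, deposits 0.
OMO sale (to banks) 62.5 billion rupees: reserves −62.5B, deposits 0.
Totals: Δreserves = −65.5B, Δdeposits = −52B.
Δrequired reserves = 2% × −52B = −1.04B.
Δexcess reserves = Δreserves − Δrequired = −65.5B − (−1.04B) = -64.46 billion.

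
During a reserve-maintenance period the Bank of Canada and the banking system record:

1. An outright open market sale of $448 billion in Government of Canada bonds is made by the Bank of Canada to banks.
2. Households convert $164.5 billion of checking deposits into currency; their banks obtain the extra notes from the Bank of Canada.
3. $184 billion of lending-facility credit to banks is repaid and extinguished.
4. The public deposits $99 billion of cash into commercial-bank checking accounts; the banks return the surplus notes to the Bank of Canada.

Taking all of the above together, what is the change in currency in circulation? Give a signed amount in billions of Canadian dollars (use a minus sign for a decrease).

+$65.5 billion

OMO sale (to banks) $448 billion: no currency enters or leaves circulation → 0.
Currency withdrawal $164.5 billion: notes leave the central bank → +$164.5B.
Discount-window repayment $184 billion: no currency enters or leaves circulation → 0.
Currency deposit $99 billion: notes return to the central bank → −$99B.
Net: 0 + 164.5 + 0 − 99 = +$65.5 billion.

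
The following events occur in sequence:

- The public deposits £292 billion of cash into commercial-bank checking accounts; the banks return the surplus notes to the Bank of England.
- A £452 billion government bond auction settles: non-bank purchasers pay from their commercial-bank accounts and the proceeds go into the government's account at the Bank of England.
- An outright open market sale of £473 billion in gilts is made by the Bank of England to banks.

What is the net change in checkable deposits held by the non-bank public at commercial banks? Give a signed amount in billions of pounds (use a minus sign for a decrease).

-£160 billion

Bank of England balance sheet:
  Assets:      Securities −£473B
  Liabilities: Bank reserves −£633B, Currency in circulation −£292B, Government deposits +£452B
Commercial banking system:
  Assets:      Reserves at CB −£633B, Securities +£473B
  Liabilities: Checkable deposits −£160B
So the change in checkable deposits held by the non-bank public at commercial banks is -£160 billion.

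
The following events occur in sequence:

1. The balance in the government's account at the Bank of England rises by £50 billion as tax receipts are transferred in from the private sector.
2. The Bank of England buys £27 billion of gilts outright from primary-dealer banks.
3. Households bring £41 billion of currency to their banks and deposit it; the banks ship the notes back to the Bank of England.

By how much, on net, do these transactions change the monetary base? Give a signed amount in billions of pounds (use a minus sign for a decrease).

Bank of England balance sheet:
  Assets:      Securities +£27B
  Liabilities: Bank reserves +£18B, Currency in circulation −£41B, Government deposits +£50B
Monetary base = currency + reserves: −£41B + (+£18B) = -£23 billion.

-£23 billion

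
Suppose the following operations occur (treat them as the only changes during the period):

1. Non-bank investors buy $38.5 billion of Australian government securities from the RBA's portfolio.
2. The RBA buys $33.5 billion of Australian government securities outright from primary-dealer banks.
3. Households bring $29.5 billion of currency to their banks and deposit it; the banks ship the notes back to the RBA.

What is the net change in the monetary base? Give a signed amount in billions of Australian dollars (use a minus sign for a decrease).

Asset sale (to non-banks) $38.5 billion: RBA balance sheet contracts → −$38.5B.
OMO purchase (from banks) $33.5 billion: RBA balance sheet expands → +$33.5B.
Currency deposit $29.5 billion: just a shift between currency and reserves — both are base money → 0.
Net: −38.5 + 33.5 + 0 = -$5 billion.

-$5 billion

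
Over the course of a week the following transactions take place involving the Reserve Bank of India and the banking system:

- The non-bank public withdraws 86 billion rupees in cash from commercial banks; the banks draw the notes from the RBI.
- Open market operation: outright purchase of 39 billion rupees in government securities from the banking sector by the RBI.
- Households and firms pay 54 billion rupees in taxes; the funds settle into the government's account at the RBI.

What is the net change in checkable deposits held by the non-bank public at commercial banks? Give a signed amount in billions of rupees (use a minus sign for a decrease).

-140 billion

Currency withdrawal 86 billion rupees: non-bank counterparties' bank balances fall → −86B.
OMO purchase (from banks) 39 billion rupees: the counterparty is a bank, so public deposits are unchanged → 0.
Government account inflow 54 billion rupees: non-bank counterparties' bank balances fall → −54B.
Net: −86 + 0 − 54 = -140 billion.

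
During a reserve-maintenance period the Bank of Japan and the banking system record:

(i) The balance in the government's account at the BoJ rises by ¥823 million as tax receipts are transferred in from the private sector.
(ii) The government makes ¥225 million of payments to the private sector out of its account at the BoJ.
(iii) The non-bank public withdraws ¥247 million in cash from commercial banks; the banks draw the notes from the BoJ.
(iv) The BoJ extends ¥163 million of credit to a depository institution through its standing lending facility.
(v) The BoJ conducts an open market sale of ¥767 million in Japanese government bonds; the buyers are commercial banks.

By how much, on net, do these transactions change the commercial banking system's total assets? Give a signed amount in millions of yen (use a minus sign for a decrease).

-¥682 million

BoJ balance sheet:
  Assets:      Securities −¥767M, Loans to banks +¥163M
  Liabilities: Bank reserves −¥1449M, Currency in circulation +¥247M, Government deposits +¥598M
Commercial banking system:
  Assets:      Reserves at CB −¥1449M, Securities +¥767M
  Liabilities: Checkable deposits −¥845M, Borrowings from CB +¥163M
Change in total bank assets = -¥682 million.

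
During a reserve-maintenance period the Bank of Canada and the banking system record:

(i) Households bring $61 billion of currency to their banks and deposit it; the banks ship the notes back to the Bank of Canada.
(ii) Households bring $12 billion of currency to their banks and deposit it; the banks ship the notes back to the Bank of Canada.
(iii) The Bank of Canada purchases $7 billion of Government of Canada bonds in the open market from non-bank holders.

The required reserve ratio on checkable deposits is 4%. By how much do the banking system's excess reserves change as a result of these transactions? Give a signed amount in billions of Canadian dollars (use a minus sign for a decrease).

+$76.8 billion

Currency deposit $61 billion: reserves +$61B, deposits +$61B.
Currency deposit $12 billion: reserves +$12B, deposits +$12B.
Asset purchase (from non-banks) $7 billion: reserves +$7B, deposits +$7B.
Totals: Δreserves = +$80B, Δdeposits = +$80B.
Δrequired reserves = 4% × +$80B = +$3.2B.
Δexcess reserves = Δreserves − Δrequired = +$80B − (+$3.2B) = +$76.8 billion.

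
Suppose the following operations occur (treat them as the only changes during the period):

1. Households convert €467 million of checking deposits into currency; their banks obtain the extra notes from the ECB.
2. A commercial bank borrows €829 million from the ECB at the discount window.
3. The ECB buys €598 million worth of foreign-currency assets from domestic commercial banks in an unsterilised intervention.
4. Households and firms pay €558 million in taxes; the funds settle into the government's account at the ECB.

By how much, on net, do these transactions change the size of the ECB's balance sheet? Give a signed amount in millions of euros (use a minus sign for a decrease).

+€1427 million

Currency withdrawal €467 million: only the composition of liabilities changes → 0.
Discount-window loan €829 million: an ECB asset is acquired → +€829M.
FX purchase €598 million: an ECB asset is acquired → +€598M.
Government account inflow €558 million: only the composition of liabilities changes → 0.
Net: 0 + 829 + 598 + 0 = +€1427 million.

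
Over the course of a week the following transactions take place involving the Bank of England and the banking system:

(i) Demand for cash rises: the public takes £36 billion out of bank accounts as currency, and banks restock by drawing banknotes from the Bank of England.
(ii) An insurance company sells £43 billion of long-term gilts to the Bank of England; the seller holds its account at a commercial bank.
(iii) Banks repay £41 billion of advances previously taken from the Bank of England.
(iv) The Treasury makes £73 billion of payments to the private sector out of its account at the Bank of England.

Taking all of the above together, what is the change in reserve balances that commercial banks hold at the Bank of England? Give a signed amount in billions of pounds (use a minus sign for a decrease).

+£39 billion

Bank of England balance sheet:
  Assets:      Securities +£43B, Loans to banks −£41B
  Liabilities: Bank reserves +£39B, Currency in circulation +£36B, Government deposits −£73B
Commercial banking system:
  Assets:      Reserves at CB +£39B
  Liabilities: Checkable deposits +£80B, Borrowings from CB −£41B
So the change in reserve balances that commercial banks hold at the Bank of England is +£39 billion.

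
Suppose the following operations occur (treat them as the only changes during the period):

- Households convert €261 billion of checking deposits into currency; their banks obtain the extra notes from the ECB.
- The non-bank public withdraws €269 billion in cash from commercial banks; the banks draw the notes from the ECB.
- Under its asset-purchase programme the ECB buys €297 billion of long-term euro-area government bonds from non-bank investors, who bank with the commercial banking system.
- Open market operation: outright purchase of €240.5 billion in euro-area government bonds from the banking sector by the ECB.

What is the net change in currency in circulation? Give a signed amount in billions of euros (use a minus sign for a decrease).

+€530 billion

Currency withdrawal €261 billion: notes leave the central bank → +€261B.
Currency withdrawal €269 billion: notes leave the central bank → +€269B.
Asset purchase (from non-banks) €297 billion: no currency enters or leaves circulation → 0.
OMO purchase (from banks) €240.5 billion: no currency enters or leaves circulation → 0.
Net: 261 + 269 + 0 + 0 = +€530 billion.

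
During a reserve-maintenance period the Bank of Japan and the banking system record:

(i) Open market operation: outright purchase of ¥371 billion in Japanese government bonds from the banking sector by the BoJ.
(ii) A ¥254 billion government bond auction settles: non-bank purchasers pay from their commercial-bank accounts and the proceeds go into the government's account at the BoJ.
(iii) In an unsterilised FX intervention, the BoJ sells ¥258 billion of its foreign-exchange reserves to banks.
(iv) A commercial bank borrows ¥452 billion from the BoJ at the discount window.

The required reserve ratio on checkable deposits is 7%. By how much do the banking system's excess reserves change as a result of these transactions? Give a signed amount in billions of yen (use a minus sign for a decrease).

OMO purchase (from banks) ¥371 billion: reserves +¥371B, deposits 0.
Government account inflow ¥254 billion: reserves −¥254B, deposits −¥254B.
FX sale ¥258 billion: reserves −¥258B, deposits 0.
Discount-window loan ¥452 billion: reserves +¥452B, deposits 0.
Totals: Δreserves = +¥311B, Δdeposits = −¥254B.
Δrequired reserves = 7% × −¥254B = −¥17.78B.
Δexcess reserves = Δreserves − Δrequired = +¥311B − (−¥17.78B) = +¥328.78 billion.

+¥328.78 billion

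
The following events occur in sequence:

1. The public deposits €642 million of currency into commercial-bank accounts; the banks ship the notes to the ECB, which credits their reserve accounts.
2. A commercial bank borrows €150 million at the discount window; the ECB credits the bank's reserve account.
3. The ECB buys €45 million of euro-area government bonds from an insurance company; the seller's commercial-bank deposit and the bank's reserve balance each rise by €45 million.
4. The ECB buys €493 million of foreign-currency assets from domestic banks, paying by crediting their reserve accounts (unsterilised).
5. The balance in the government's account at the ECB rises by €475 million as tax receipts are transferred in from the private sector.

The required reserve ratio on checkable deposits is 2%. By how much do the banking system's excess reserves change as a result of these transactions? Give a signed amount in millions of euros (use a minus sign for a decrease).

Currency deposit €642 million: reserves +€642M, deposits +€642M.
Discount-window loan €150 million: reserves +€150M, deposits 0.
Asset purchase (from non-banks) €45 million: reserves +€45M, deposits +€45M.
FX purchase €493 million: reserves +€493M, deposits 0.
Government account inflow €475 million: reserves −€475M, deposits −€475M.
Totals: Δreserves = +€855M, Δdeposits = +€212M.
Δrequired reserves = 2% × +€212M = +€4.24M.
Δexcess reserves = Δreserves − Δrequired = +€855M − (+€4.24M) = +€850.76 million.

+€850.76 million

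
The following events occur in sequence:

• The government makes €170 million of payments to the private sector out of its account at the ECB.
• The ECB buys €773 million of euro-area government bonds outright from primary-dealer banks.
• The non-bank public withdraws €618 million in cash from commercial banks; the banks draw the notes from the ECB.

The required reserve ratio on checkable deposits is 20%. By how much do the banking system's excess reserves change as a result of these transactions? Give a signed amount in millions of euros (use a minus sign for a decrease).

+€414.6 million

Government spending €170 million: reserves +€170M, deposits +€170M.
OMO purchase (from banks) €773 million: reserves +€773M, deposits 0.
Currency withdrawal €618 million: reserves −€618M, deposits −€618M.
Totals: Δreserves = +€325M, Δdeposits = −€448M.
Δrequired reserves = 20% × −€448M = −€89.6M.
Δexcess reserves = Δreserves − Δrequired = +€325M − (−€89.6M) = +€414.6 million.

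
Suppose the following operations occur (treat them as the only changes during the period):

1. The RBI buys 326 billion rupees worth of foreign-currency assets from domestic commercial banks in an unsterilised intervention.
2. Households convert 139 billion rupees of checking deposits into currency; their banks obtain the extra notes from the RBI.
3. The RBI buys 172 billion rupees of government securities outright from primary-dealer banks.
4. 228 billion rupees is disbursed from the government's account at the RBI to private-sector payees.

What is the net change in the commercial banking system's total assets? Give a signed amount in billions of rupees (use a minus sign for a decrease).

FX purchase 326 billion rupees: just an asset swap on bank balance sheets → 0.
Currency withdrawal 139 billion rupees: bank balance sheets shrink → −139B.
OMO purchase (from banks) 172 billion rupees: just an asset swap on bank balance sheets → 0.
Government spending 228 billion rupees: bank balance sheets expand → +228B.
Net: 0 − 139 + 0 + 228 = +89 billion.

+89 billion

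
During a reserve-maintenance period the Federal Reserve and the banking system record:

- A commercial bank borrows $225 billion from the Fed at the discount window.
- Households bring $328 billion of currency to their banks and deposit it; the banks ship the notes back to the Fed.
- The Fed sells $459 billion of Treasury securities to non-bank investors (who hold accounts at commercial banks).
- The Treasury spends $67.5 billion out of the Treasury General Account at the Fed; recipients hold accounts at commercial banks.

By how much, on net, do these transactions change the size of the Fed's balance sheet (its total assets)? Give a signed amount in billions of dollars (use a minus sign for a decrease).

-$234 billion

Fed balance sheet:
  Assets:      Securities −$459B, Loans to banks +$225B
  Liabilities: Bank reserves +$161.5B, Currency in circulation −$328B, Government deposits −$67.5B
Change in total Fed assets = -$234 billion.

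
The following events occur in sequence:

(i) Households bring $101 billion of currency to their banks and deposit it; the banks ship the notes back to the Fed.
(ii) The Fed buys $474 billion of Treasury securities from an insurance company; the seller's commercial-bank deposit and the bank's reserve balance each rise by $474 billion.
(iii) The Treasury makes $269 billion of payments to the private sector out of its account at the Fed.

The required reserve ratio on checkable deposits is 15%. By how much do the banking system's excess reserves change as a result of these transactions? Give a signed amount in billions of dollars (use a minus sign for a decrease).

Currency deposit $101 billion: reserves +$101B, deposits +$101B.
Asset purchase (from non-banks) $474 billion: reserves +$474B, deposits +$474B.
Government spending $269 billion: reserves +$269B, deposits +$269B.
Totals: Δreserves = +$844B, Δdeposits = +$844B.
Δrequired reserves = 15% × +$844B = +$126.6B.
Δexcess reserves = Δreserves − Δrequired = +$844B − (+$126.6B) = +$717.4 billion.

+$717.4 billion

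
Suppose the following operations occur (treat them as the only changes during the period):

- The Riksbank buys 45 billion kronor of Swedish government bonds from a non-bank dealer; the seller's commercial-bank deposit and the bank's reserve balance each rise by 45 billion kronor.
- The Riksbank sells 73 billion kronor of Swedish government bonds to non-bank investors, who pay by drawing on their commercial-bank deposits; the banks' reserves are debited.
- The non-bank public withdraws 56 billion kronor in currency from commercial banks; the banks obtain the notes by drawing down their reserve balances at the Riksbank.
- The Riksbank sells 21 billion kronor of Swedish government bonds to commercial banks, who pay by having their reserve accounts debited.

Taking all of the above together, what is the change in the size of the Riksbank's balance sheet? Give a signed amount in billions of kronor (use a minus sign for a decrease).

-49 billion

Asset purchase (from non-banks) 45 billion kronor: a Riksbank asset is acquired → +45B.
Asset sale (to non-banks) 73 billion kronor: a Riksbank asset is shed → −73B.
Currency withdrawal 56 billion kronor: only the composition of liabilities changes → 0.
OMO sale (to banks) 21 billion kronor: a Riksbank asset is shed → −21B.
Net: 45 − 73 + 0 − 21 = -49 billion.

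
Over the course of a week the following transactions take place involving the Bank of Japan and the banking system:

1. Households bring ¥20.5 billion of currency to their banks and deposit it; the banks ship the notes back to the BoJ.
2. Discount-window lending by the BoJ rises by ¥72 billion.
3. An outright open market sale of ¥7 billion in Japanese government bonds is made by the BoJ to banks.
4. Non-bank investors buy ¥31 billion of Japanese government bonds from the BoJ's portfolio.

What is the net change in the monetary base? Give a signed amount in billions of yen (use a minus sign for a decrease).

+¥34 billion

Currency deposit ¥20.5 billion: just a shift between currency and reserves — both are base money → 0.
Discount-window loan ¥72 billion: BoJ balance sheet expands → +¥72B.
OMO sale (to banks) ¥7 billion: BoJ balance sheet contracts → −¥7B.
Asset sale (to non-banks) ¥31 billion: BoJ balance sheet contracts → −¥31B.
Net: 0 + 72 − 7 − 31 = +¥34 billion.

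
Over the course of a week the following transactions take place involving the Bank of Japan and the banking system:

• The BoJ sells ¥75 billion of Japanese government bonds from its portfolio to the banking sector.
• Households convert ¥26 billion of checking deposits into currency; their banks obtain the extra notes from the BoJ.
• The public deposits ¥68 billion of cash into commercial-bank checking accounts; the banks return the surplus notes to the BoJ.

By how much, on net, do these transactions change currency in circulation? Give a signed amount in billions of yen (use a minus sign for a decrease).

BoJ balance sheet:
  Assets:      Securities −¥75B
  Liabilities: Bank reserves −¥33B, Currency in circulation −¥42B
Commercial banking system:
  Assets:      Reserves at CB −¥33B, Securities +¥75B
  Liabilities: Checkable deposits +¥42B
So the change in currency in circulation is -¥42 billion.

-¥42 billion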